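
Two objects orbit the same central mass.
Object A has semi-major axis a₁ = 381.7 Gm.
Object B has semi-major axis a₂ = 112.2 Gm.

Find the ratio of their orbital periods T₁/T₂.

Convert to SI: a₁ = 381.7 Gm = 3.817e+11 m; a₂ = 112.2 Gm = 1.122e+11 m.
From Kepler's third law, (T₁/T₂)² = (a₁/a₂)³, so T₁/T₂ = (a₁/a₂)^(3/2).
a₁/a₂ = 3.817e+11 / 1.122e+11 = 3.40196.
T₁/T₂ = (3.40196)^(3/2) ≈ 6.275.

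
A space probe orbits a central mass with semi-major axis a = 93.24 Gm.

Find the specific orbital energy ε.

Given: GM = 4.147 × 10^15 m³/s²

Convert to SI: a = 93.24 Gm = 9.324e+10 m.
ε = −GM / (2a).
ε = −4.147e+15 / (2 · 9.324e+10) J/kg ≈ -2.224e+04 J/kg = -22.24 kJ/kg.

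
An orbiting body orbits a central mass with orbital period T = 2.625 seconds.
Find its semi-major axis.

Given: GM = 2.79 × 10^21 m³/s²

Invert Kepler's third law: a = (GM · T² / (4π²))^(1/3).
Substituting T = 2.625 s and GM = 2.79e+21 m³/s²:
a = (2.79e+21 · (2.625)² / (4π²))^(1/3) m
a ≈ 7.867e+06 m = 7.867 Mm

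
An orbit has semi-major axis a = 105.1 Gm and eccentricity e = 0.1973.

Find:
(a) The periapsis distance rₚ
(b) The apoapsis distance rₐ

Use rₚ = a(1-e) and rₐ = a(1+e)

Convert to SI: a = 105.1 Gm = 1.051e+11 m.
(a) rₚ = a(1 − e) = 1.051e+11 · (1 − 0.1973) = 1.051e+11 · 0.8027 ≈ 8.436e+10 m = 84.36 Gm.
(b) rₐ = a(1 + e) = 1.051e+11 · (1 + 0.1973) = 1.051e+11 · 1.1973 ≈ 1.258e+11 m = 125.8 Gm.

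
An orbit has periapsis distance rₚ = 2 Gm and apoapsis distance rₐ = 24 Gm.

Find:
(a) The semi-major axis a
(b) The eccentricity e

Convert to SI: rₚ = 2 Gm = 2e+09 m; rₐ = 24 Gm = 2.4e+10 m.
(a) a = (rₚ + rₐ) / 2 = (2e+09 + 2.4e+10) / 2 ≈ 1.3e+10 m = 13 Gm.
(b) e = (rₐ − rₚ) / (rₐ + rₚ) = (2.4e+10 − 2e+09) / (2.4e+10 + 2e+09) ≈ 0.8462.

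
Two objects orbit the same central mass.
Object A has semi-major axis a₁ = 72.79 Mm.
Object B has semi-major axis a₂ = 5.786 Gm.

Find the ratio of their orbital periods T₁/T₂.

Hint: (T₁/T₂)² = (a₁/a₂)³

Convert to SI: a₁ = 72.79 Mm = 7.279e+07 m; a₂ = 5.786 Gm = 5.786e+09 m.
From Kepler's third law, (T₁/T₂)² = (a₁/a₂)³, so T₁/T₂ = (a₁/a₂)^(3/2).
a₁/a₂ = 7.279e+07 / 5.786e+09 = 0.0125804.
T₁/T₂ = (0.0125804)^(3/2) ≈ 0.001411.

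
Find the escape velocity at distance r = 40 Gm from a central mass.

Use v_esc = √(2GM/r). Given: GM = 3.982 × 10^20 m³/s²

Convert to SI: r = 40 Gm = 4e+10 m.
Escape velocity comes from setting total energy to zero: ½v² − GM/r = 0 ⇒ v_esc = √(2GM / r).
v_esc = √(2 · 3.982e+20 / 4e+10) m/s ≈ 1.411e+05 m/s = 141.1 km/s.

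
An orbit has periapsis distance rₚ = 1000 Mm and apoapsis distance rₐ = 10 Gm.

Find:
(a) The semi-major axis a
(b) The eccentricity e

Convert to SI: rₚ = 1000 Mm = 1e+09 m; rₐ = 10 Gm = 1e+10 m.
(a) a = (rₚ + rₐ) / 2 = (1e+09 + 1e+10) / 2 ≈ 5.5e+09 m = 5.5 Gm.
(b) e = (rₐ − rₚ) / (rₐ + rₚ) = (1e+10 − 1e+09) / (1e+10 + 1e+09) ≈ 0.8182.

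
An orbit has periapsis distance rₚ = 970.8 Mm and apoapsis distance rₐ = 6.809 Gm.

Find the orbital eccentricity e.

Convert to SI: rₚ = 970.8 Mm = 9.708e+08 m; rₐ = 6.809 Gm = 6.809e+09 m.
e = (rₐ − rₚ) / (rₐ + rₚ).
e = (6.809e+09 − 9.708e+08) / (6.809e+09 + 9.708e+08) = 5.8382e+09 / 7.7798e+09 ≈ 0.7504.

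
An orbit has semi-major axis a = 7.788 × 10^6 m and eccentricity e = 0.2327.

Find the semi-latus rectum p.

p = a (1 − e²).
p = 7.788e+06 · (1 − (0.2327)²) = 7.788e+06 · 0.945851 ≈ 7.366e+06 m = 7.366 × 10^6 m.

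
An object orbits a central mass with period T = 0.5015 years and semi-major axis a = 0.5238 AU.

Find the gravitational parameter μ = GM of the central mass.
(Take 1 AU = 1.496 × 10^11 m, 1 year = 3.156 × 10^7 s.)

Convert to SI: T = 0.5015 years = 1.58273e+07 s; a = 0.5238 AU = 7.83605e+10 m.
GM = 4π² · a³ / T².
GM = 4π² · (7.83605e+10)³ / (1.58273e+07)² m³/s² ≈ 7.583e+19 m³/s² = 7.583 × 10^19 m³/s².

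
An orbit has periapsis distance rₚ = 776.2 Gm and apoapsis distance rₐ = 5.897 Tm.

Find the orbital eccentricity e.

Convert to SI: rₚ = 776.2 Gm = 7.762e+11 m; rₐ = 5.897 Tm = 5.897e+12 m.
e = (rₐ − rₚ) / (rₐ + rₚ).
e = (5.897e+12 − 7.762e+11) / (5.897e+12 + 7.762e+11) = 5.1208e+12 / 6.6732e+12 ≈ 0.7674.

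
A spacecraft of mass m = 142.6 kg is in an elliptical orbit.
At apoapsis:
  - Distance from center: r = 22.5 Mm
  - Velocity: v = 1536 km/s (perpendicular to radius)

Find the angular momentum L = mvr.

Convert to SI: r = 22.5 Mm = 2.25e+07 m; v = 1536 km/s = 1.536e+06 m/s.
Since v is perpendicular to r, L = m · v · r.
L = 142.6 · 1.536e+06 · 2.25e+07 kg·m²/s ≈ 4.928e+15 kg·m²/s.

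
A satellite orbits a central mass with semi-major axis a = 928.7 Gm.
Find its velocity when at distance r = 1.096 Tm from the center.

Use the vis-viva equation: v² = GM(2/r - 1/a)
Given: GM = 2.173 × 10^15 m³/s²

Convert to SI: a = 928.7 Gm = 9.287e+11 m; r = 1.096 Tm = 1.096e+12 m.
Vis-viva: v = √(GM · (2/r − 1/a)).
2/r − 1/a = 2/1.096e+12 − 1/9.287e+11 = 7.48044e-13 m⁻¹.
v = √(2.173e+15 · 7.48044e-13) m/s ≈ 40.32 m/s = 40.32 m/s.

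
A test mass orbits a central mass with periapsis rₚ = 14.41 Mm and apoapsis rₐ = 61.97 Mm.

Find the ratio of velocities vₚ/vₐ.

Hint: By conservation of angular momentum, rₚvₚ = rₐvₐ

Convert to SI: rₚ = 14.41 Mm = 1.441e+07 m; rₐ = 61.97 Mm = 6.197e+07 m.
Conservation of angular momentum gives rₚvₚ = rₐvₐ, so vₚ/vₐ = rₐ/rₚ.
vₚ/vₐ = 6.197e+07 / 1.441e+07 ≈ 4.3.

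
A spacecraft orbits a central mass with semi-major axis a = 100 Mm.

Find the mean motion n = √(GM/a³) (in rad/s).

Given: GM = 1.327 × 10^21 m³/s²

Convert to SI: a = 100 Mm = 1e+08 m.
n = √(GM / a³).
n = √(1.327e+21 / (1e+08)³) rad/s ≈ 0.03643 rad/s.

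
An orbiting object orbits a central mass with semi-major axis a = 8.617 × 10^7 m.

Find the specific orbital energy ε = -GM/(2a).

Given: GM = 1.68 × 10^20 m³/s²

ε = −GM / (2a).
ε = −1.68e+20 / (2 · 8.617e+07) J/kg ≈ -9.748e+11 J/kg = -974.8 GJ/kg.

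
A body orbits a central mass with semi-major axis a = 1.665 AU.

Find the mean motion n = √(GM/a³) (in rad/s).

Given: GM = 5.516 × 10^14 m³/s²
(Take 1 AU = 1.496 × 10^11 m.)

Convert to SI: a = 1.665 AU = 2.49084e+11 m.
n = √(GM / a³).
n = √(5.516e+14 / (2.49084e+11)³) rad/s ≈ 1.889e-10 rad/s.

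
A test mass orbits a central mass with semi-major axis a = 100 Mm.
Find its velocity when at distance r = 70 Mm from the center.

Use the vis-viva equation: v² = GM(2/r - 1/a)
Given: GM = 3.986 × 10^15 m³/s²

Convert to SI: a = 100 Mm = 1e+08 m; r = 70 Mm = 7e+07 m.
Vis-viva: v = √(GM · (2/r − 1/a)).
2/r − 1/a = 2/7e+07 − 1/1e+08 = 1.85714e-08 m⁻¹.
v = √(3.986e+15 · 1.85714e-08) m/s ≈ 8604 m/s = 8.604 km/s.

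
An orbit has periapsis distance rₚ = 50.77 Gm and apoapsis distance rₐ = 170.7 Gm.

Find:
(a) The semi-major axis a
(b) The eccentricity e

Convert to SI: rₚ = 50.77 Gm = 5.077e+10 m; rₐ = 170.7 Gm = 1.707e+11 m.
(a) a = (rₚ + rₐ) / 2 = (5.077e+10 + 1.707e+11) / 2 ≈ 1.107e+11 m = 110.7 Gm.
(b) e = (rₐ − rₚ) / (rₐ + rₚ) = (1.707e+11 − 5.077e+10) / (1.707e+11 + 5.077e+10) ≈ 0.5415.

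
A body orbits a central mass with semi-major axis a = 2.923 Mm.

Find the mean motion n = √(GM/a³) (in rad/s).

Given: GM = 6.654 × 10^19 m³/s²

Convert to SI: a = 2.923 Mm = 2.923e+06 m.
n = √(GM / a³).
n = √(6.654e+19 / (2.923e+06)³) rad/s ≈ 1.632 rad/s.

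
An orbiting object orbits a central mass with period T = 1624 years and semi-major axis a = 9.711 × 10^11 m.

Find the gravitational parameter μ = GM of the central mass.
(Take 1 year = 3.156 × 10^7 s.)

Convert to SI: T = 1624 years = 5.12534e+10 s.
GM = 4π² · a³ / T².
GM = 4π² · (9.711e+11)³ / (5.12534e+10)² m³/s² ≈ 1.376e+16 m³/s² = 1.376 × 10^16 m³/s².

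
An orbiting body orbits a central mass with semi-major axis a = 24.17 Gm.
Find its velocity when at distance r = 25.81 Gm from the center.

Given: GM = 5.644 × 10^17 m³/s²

Convert to SI: a = 24.17 Gm = 2.417e+10 m; r = 25.81 Gm = 2.581e+10 m.
Vis-viva: v = √(GM · (2/r − 1/a)).
2/r − 1/a = 2/2.581e+10 − 1/2.417e+10 = 3.61157e-11 m⁻¹.
v = √(5.644e+17 · 3.61157e-11) m/s ≈ 4515 m/s = 4.515 km/s.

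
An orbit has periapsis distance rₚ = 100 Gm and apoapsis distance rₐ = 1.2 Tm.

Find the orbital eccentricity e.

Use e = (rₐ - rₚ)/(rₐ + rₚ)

Convert to SI: rₚ = 100 Gm = 1e+11 m; rₐ = 1.2 Tm = 1.2e+12 m.
e = (rₐ − rₚ) / (rₐ + rₚ).
e = (1.2e+12 − 1e+11) / (1.2e+12 + 1e+11) = 1.1e+12 / 1.3e+12 ≈ 0.8462.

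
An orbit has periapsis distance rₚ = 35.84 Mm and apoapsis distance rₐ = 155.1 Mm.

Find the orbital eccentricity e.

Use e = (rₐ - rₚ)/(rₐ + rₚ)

Convert to SI: rₚ = 35.84 Mm = 3.584e+07 m; rₐ = 155.1 Mm = 1.551e+08 m.
e = (rₐ − rₚ) / (rₐ + rₚ).
e = (1.551e+08 − 3.584e+07) / (1.551e+08 + 3.584e+07) = 1.1926e+08 / 1.9094e+08 ≈ 0.6246.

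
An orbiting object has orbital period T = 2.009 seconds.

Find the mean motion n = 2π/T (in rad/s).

n = 2π / T.
n = 2π / 2.009 s ≈ 3.128 rad/s.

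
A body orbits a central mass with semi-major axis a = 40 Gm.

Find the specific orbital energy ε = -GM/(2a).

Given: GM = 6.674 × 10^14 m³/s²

Convert to SI: a = 40 Gm = 4e+10 m.
ε = −GM / (2a).
ε = −6.674e+14 / (2 · 4e+10) J/kg ≈ -8342 J/kg = -8.342 kJ/kg.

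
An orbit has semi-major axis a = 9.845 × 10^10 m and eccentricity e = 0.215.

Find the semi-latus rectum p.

p = a (1 − e²).
p = 9.845e+10 · (1 − (0.215)²) = 9.845e+10 · 0.953775 ≈ 9.39e+10 m = 9.39 × 10^10 m.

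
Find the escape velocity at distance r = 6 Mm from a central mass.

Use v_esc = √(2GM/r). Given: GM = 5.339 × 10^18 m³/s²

Convert to SI: r = 6 Mm = 6e+06 m.
Escape velocity comes from setting total energy to zero: ½v² − GM/r = 0 ⇒ v_esc = √(2GM / r).
v_esc = √(2 · 5.339e+18 / 6e+06) m/s ≈ 1.334e+06 m/s = 1334 km/s.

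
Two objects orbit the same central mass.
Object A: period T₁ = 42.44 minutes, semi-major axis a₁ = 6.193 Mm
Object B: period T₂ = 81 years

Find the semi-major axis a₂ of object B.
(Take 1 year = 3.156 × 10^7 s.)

Convert to SI: T₁ = 42.44 minutes = 2546.4 s; a₁ = 6.193 Mm = 6.193e+06 m; T₂ = 81 years = 2.55636e+09 s.
Kepler's third law: (T₁/T₂)² = (a₁/a₂)³ ⇒ a₂ = a₁ · (T₂/T₁)^(2/3).
T₂/T₁ = 2.55636e+09 / 2546.4 = 1.00391e+06.
a₂ = 6.193e+06 · (1.00391e+06)^(2/3) m ≈ 6.209e+10 m = 62.09 Gm.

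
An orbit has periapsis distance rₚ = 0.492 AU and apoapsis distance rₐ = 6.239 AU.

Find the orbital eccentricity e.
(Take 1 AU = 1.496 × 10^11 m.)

Convert to SI: rₚ = 0.492 AU = 7.36032e+10 m; rₐ = 6.239 AU = 9.33354e+11 m.
e = (rₐ − rₚ) / (rₐ + rₚ).
e = (9.33354e+11 − 7.36032e+10) / (9.33354e+11 + 7.36032e+10) = 8.59751e+11 / 1.00696e+12 ≈ 0.8538.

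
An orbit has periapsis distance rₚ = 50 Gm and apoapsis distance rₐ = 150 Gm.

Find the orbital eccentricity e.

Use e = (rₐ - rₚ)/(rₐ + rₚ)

Convert to SI: rₚ = 50 Gm = 5e+10 m; rₐ = 150 Gm = 1.5e+11 m.
e = (rₐ − rₚ) / (rₐ + rₚ).
e = (1.5e+11 − 5e+10) / (1.5e+11 + 5e+10) = 1e+11 / 2e+11 ≈ 0.5.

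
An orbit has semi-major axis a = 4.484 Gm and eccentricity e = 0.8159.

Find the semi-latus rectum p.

Convert to SI: a = 4.484 Gm = 4.484e+09 m.
p = a (1 − e²).
p = 4.484e+09 · (1 − (0.8159)²) = 4.484e+09 · 0.334307 ≈ 1.499e+09 m = 1.499 Gm.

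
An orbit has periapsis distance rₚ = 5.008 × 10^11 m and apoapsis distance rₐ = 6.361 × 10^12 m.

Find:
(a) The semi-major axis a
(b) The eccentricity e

(a) a = (rₚ + rₐ) / 2 = (5.008e+11 + 6.361e+12) / 2 ≈ 3.431e+12 m = 3.431 × 10^12 m.
(b) e = (rₐ − rₚ) / (rₐ + rₚ) = (6.361e+12 − 5.008e+11) / (6.361e+12 + 5.008e+11) ≈ 0.854.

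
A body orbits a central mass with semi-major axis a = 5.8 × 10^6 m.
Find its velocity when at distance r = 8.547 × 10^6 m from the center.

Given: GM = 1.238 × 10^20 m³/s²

Vis-viva: v = √(GM · (2/r − 1/a)).
2/r − 1/a = 2/8.547e+06 − 1/5.8e+06 = 6.15864e-08 m⁻¹.
v = √(1.238e+20 · 6.15864e-08) m/s ≈ 2.761e+06 m/s = 2761 km/s.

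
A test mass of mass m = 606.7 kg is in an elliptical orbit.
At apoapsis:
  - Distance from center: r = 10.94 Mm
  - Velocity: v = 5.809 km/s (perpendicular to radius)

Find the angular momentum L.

Convert to SI: r = 10.94 Mm = 1.094e+07 m; v = 5.809 km/s = 5809 m/s.
Since v is perpendicular to r, L = m · v · r.
L = 606.7 · 5809 · 1.094e+07 kg·m²/s ≈ 3.856e+13 kg·m²/s.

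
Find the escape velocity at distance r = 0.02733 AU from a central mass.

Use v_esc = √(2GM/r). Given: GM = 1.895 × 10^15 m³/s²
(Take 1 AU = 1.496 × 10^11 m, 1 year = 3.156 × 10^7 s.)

Convert to SI: r = 0.02733 AU = 4.08857e+09 m.
Escape velocity comes from setting total energy to zero: ½v² − GM/r = 0 ⇒ v_esc = √(2GM / r).
v_esc = √(2 · 1.895e+15 / 4.08857e+09) m/s ≈ 962.8 m/s = 0.2031 AU/year.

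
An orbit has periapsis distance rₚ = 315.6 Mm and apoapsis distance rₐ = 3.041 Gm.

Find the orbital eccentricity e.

Convert to SI: rₚ = 315.6 Mm = 3.156e+08 m; rₐ = 3.041 Gm = 3.041e+09 m.
e = (rₐ − rₚ) / (rₐ + rₚ).
e = (3.041e+09 − 3.156e+08) / (3.041e+09 + 3.156e+08) = 2.7254e+09 / 3.3566e+09 ≈ 0.812.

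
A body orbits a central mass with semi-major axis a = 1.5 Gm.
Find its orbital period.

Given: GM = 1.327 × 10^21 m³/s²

Convert to SI: a = 1.5 Gm = 1.5e+09 m.
Kepler's third law: T = 2π √(a³ / GM).
Substituting a = 1.5e+09 m and GM = 1.327e+21 m³/s²:
T = 2π √((1.5e+09)³ / 1.327e+21) s
T ≈ 1.002e+04 s = 2.783 hours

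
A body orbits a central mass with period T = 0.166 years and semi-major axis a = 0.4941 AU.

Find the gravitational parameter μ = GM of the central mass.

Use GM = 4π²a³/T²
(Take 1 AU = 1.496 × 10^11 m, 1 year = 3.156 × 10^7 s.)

Convert to SI: T = 0.166 years = 5.23896e+06 s; a = 0.4941 AU = 7.39174e+10 m.
GM = 4π² · a³ / T².
GM = 4π² · (7.39174e+10)³ / (5.23896e+06)² m³/s² ≈ 5.809e+20 m³/s² = 5.809 × 10^20 m³/s².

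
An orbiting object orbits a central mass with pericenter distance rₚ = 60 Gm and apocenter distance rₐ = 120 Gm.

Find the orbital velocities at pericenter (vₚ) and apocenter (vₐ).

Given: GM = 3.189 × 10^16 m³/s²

Convert to SI: rₚ = 60 Gm = 6e+10 m; rₐ = 120 Gm = 1.2e+11 m.
Use the vis-viva equation v² = GM(2/r − 1/a) with a = (rₚ + rₐ)/2 = (6e+10 + 1.2e+11)/2 = 9e+10 m.
vₚ = √(GM · (2/rₚ − 1/a)) = √(3.189e+16 · (2/6e+10 − 1/9e+10)) m/s ≈ 841.8 m/s = 841.8 m/s.
vₐ = √(GM · (2/rₐ − 1/a)) = √(3.189e+16 · (2/1.2e+11 − 1/9e+10)) m/s ≈ 420.9 m/s = 420.9 m/s.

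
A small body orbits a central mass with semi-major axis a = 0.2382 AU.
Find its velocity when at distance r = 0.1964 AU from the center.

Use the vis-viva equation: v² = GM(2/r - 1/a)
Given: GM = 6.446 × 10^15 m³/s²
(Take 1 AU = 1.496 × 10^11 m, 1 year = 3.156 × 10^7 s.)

Convert to SI: a = 0.2382 AU = 3.56347e+10 m; r = 0.1964 AU = 2.93814e+10 m.
Vis-viva: v = √(GM · (2/r − 1/a)).
2/r − 1/a = 2/2.93814e+10 − 1/3.56347e+10 = 4.00077e-11 m⁻¹.
v = √(6.446e+15 · 4.00077e-11) m/s ≈ 507.8 m/s = 0.1071 AU/year.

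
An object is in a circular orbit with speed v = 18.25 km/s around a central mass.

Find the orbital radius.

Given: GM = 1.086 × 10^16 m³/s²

Convert to SI: v = 18.25 km/s = 18250 m/s.
For a circular orbit, v² = GM / r, so r = GM / v².
r = 1.086e+16 / (18250)² m ≈ 3.261e+07 m = 3.261 × 10^7 m.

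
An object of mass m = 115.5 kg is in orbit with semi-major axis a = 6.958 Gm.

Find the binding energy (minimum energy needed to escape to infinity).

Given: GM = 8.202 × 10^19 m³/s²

Convert to SI: a = 6.958 Gm = 6.958e+09 m.
Total orbital energy is E = −GMm/(2a); binding energy is E_bind = −E = GMm/(2a).
E_bind = 8.202e+19 · 115.5 / (2 · 6.958e+09) J ≈ 6.807e+11 J = 680.7 GJ.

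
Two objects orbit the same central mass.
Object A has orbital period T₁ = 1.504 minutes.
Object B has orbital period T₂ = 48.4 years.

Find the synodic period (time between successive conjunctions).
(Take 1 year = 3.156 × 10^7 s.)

Convert to SI: T₁ = 1.504 minutes = 90.24 s; T₂ = 48.4 years = 1.5275e+09 s.
T_syn = |T₁ · T₂ / (T₁ − T₂)|.
T_syn = |90.24 · 1.5275e+09 / (90.24 − 1.5275e+09)| s ≈ 90.24 s = 1.504 minutes.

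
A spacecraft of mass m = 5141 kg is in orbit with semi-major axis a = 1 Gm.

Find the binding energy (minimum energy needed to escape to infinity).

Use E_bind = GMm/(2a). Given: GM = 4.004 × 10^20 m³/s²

Convert to SI: a = 1 Gm = 1e+09 m.
Total orbital energy is E = −GMm/(2a); binding energy is E_bind = −E = GMm/(2a).
E_bind = 4.004e+20 · 5141 / (2 · 1e+09) J ≈ 1.029e+15 J = 1.029 PJ.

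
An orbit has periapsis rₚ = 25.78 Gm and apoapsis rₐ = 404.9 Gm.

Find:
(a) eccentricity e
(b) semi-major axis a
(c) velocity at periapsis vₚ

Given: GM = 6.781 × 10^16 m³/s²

Convert to SI: rₚ = 25.78 Gm = 2.578e+10 m; rₐ = 404.9 Gm = 4.049e+11 m.
(a) e = (rₐ − rₚ)/(rₐ + rₚ) = (4.049e+11 − 2.578e+10)/(4.049e+11 + 2.578e+10) ≈ 0.8803
(b) a = (rₚ + rₐ)/2 = (2.578e+10 + 4.049e+11)/2 ≈ 2.153e+11 m
(c) With a = (rₚ + rₐ)/2 = 2.1534e+11 m, vₚ = √(GM (2/rₚ − 1/a)) = √(6.781e+16 · (2/2.578e+10 − 1/2.1534e+11)) m/s ≈ 2224 m/s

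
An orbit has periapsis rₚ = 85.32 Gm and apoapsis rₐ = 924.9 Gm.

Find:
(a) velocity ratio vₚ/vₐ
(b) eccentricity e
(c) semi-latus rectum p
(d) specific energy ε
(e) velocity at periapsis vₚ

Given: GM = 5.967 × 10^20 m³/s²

Convert to SI: rₚ = 85.32 Gm = 8.532e+10 m; rₐ = 924.9 Gm = 9.249e+11 m.
(a) Conservation of angular momentum (rₚvₚ = rₐvₐ) gives vₚ/vₐ = rₐ/rₚ = 9.249e+11/8.532e+10 ≈ 10.84
(b) e = (rₐ − rₚ)/(rₐ + rₚ) = (9.249e+11 − 8.532e+10)/(9.249e+11 + 8.532e+10) ≈ 0.8311
(c) From a = (rₚ + rₐ)/2 = 5.0511e+11 m and e = (rₐ − rₚ)/(rₐ + rₚ) = 0.831086, p = a(1 − e²) = 5.0511e+11 · (1 − (0.831086)²) ≈ 1.562e+11 m
(d) With a = (rₚ + rₐ)/2 = 5.0511e+11 m, ε = −GM/(2a) = −5.967e+20/(2 · 5.0511e+11) J/kg ≈ -5.907e+08 J/kg
(e) With a = (rₚ + rₐ)/2 = 5.0511e+11 m, vₚ = √(GM (2/rₚ − 1/a)) = √(5.967e+20 · (2/8.532e+10 − 1/5.0511e+11)) m/s ≈ 1.132e+05 m/s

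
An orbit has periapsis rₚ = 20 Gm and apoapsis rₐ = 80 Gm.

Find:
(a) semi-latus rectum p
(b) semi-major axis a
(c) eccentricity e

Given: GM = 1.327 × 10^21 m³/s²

Convert to SI: rₚ = 20 Gm = 2e+10 m; rₐ = 80 Gm = 8e+10 m.
(a) From a = (rₚ + rₐ)/2 = 5e+10 m and e = (rₐ − rₚ)/(rₐ + rₚ) = 0.6, p = a(1 − e²) = 5e+10 · (1 − (0.6)²) ≈ 3.2e+10 m
(b) a = (rₚ + rₐ)/2 = (2e+10 + 8e+10)/2 ≈ 5e+10 m
(c) e = (rₐ − rₚ)/(rₐ + rₚ) = (8e+10 − 2e+10)/(8e+10 + 2e+10) ≈ 0.6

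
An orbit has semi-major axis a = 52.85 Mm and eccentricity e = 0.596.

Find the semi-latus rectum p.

Convert to SI: a = 52.85 Mm = 5.285e+07 m.
p = a (1 − e²).
p = 5.285e+07 · (1 − (0.596)²) = 5.285e+07 · 0.644784 ≈ 3.408e+07 m = 34.08 Mm.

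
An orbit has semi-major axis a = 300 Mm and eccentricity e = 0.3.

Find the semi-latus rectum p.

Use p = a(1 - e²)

Convert to SI: a = 300 Mm = 3e+08 m.
p = a (1 − e²).
p = 3e+08 · (1 − (0.3)²) = 3e+08 · 0.91 ≈ 2.73e+08 m = 273 Mm.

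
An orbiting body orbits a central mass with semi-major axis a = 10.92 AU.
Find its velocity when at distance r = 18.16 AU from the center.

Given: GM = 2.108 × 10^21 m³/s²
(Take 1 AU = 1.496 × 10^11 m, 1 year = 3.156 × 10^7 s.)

Convert to SI: a = 10.92 AU = 1.63363e+12 m; r = 18.16 AU = 2.71674e+12 m.
Vis-viva: v = √(GM · (2/r − 1/a)).
2/r − 1/a = 2/2.71674e+12 − 1/1.63363e+12 = 1.24045e-13 m⁻¹.
v = √(2.108e+21 · 1.24045e-13) m/s ≈ 1.617e+04 m/s = 3.411 AU/year.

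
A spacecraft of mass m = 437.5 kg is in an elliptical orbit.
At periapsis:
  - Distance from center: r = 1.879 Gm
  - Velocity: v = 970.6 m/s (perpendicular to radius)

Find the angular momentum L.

Convert to SI: r = 1.879 Gm = 1.879e+09 m.
Since v is perpendicular to r, L = m · v · r.
L = 437.5 · 970.6 · 1.879e+09 kg·m²/s ≈ 7.979e+14 kg·m²/s.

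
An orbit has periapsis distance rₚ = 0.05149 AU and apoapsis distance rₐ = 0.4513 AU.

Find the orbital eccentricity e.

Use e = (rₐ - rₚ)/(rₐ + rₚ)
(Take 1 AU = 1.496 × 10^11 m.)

Convert to SI: rₚ = 0.05149 AU = 7.7029e+09 m; rₐ = 0.4513 AU = 6.75145e+10 m.
e = (rₐ − rₚ) / (rₐ + rₚ).
e = (6.75145e+10 − 7.7029e+09) / (6.75145e+10 + 7.7029e+09) = 5.98116e+10 / 7.52174e+10 ≈ 0.7952.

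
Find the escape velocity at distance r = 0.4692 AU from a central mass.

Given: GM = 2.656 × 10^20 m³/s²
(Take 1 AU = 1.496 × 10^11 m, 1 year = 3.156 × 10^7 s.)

Convert to SI: r = 0.4692 AU = 7.01923e+10 m.
Escape velocity comes from setting total energy to zero: ½v² − GM/r = 0 ⇒ v_esc = √(2GM / r).
v_esc = √(2 · 2.656e+20 / 7.01923e+10) m/s ≈ 8.699e+04 m/s = 18.35 AU/year.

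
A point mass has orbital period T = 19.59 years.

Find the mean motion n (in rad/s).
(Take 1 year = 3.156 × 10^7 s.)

Convert to SI: T = 19.59 years = 6.1826e+08 s.
n = 2π / T.
n = 2π / 6.1826e+08 s ≈ 1.016e-08 rad/s.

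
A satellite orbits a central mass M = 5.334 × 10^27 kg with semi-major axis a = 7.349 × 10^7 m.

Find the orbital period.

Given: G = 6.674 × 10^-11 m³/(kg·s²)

GM = G · M = 6.674e-11 · 5.334e+27 = 3.55991e+17 m³/s².
Kepler's third law: T = 2π √(a³ / GM).
Substituting a = 7.349e+07 m and GM = 3.55991e+17 m³/s²:
T = 2π √((7.349e+07)³ / 3.55991e+17) s
T ≈ 6634 s = 1.843 hours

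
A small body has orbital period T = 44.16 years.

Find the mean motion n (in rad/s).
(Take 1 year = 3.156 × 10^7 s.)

Convert to SI: T = 44.16 years = 1.39369e+09 s.
n = 2π / T.
n = 2π / 1.39369e+09 s ≈ 4.508e-09 rad/s.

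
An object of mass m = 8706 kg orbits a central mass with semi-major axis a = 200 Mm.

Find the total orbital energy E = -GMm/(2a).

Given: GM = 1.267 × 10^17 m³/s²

Convert to SI: a = 200 Mm = 2e+08 m.
E = −GMm / (2a).
E = −1.267e+17 · 8706 / (2 · 2e+08) J ≈ -2.758e+12 J = -2.758 TJ.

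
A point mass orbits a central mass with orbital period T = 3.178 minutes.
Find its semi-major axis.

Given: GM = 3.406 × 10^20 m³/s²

Convert to SI: T = 3.178 minutes = 190.68 s.
Invert Kepler's third law: a = (GM · T² / (4π²))^(1/3).
Substituting T = 190.68 s and GM = 3.406e+20 m³/s²:
a = (3.406e+20 · (190.68)² / (4π²))^(1/3) m
a ≈ 6.795e+07 m = 67.95 Mm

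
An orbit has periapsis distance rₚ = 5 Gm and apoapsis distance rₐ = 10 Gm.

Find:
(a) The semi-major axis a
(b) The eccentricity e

Convert to SI: rₚ = 5 Gm = 5e+09 m; rₐ = 10 Gm = 1e+10 m.
(a) a = (rₚ + rₐ) / 2 = (5e+09 + 1e+10) / 2 ≈ 7.5e+09 m = 7.5 Gm.
(b) e = (rₐ − rₚ) / (rₐ + rₚ) = (1e+10 − 5e+09) / (1e+10 + 5e+09) ≈ 0.3333.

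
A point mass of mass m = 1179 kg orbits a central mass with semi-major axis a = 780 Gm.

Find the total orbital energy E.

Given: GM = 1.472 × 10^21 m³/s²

Convert to SI: a = 780 Gm = 7.8e+11 m.
E = −GMm / (2a).
E = −1.472e+21 · 1179 / (2 · 7.8e+11) J ≈ -1.112e+12 J = -1.112 TJ.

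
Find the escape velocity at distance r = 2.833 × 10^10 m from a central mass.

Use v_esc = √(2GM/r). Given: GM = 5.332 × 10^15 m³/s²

Escape velocity comes from setting total energy to zero: ½v² − GM/r = 0 ⇒ v_esc = √(2GM / r).
v_esc = √(2 · 5.332e+15 / 2.833e+10) m/s ≈ 613.5 m/s = 613.5 m/s.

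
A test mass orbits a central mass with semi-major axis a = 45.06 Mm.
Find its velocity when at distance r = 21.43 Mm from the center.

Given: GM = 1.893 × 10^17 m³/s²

Convert to SI: a = 45.06 Mm = 4.506e+07 m; r = 21.43 Mm = 2.143e+07 m.
Vis-viva: v = √(GM · (2/r − 1/a)).
2/r − 1/a = 2/2.143e+07 − 1/4.506e+07 = 7.11345e-08 m⁻¹.
v = √(1.893e+17 · 7.11345e-08) m/s ≈ 1.16e+05 m/s = 116 km/s.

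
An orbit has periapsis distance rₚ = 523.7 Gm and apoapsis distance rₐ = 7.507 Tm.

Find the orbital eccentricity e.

Convert to SI: rₚ = 523.7 Gm = 5.237e+11 m; rₐ = 7.507 Tm = 7.507e+12 m.
e = (rₐ − rₚ) / (rₐ + rₚ).
e = (7.507e+12 − 5.237e+11) / (7.507e+12 + 5.237e+11) = 6.9833e+12 / 8.0307e+12 ≈ 0.8696.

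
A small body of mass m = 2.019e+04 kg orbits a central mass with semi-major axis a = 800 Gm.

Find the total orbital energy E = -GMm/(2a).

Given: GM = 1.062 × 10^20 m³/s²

Convert to SI: a = 800 Gm = 8e+11 m.
E = −GMm / (2a).
E = −1.062e+20 · 2.019e+04 / (2 · 8e+11) J ≈ -1.34e+12 J = -1.34 TJ.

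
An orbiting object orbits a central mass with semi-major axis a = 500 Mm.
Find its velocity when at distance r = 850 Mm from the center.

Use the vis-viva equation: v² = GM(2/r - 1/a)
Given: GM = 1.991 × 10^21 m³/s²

Convert to SI: a = 500 Mm = 5e+08 m; r = 850 Mm = 8.5e+08 m.
Vis-viva: v = √(GM · (2/r − 1/a)).
2/r − 1/a = 2/8.5e+08 − 1/5e+08 = 3.52941e-10 m⁻¹.
v = √(1.991e+21 · 3.52941e-10) m/s ≈ 8.383e+05 m/s = 838.3 km/s.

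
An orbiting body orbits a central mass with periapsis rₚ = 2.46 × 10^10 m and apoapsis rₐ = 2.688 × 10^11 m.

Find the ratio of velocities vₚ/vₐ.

Conservation of angular momentum gives rₚvₚ = rₐvₐ, so vₚ/vₐ = rₐ/rₚ.
vₚ/vₐ = 2.688e+11 / 2.46e+10 ≈ 10.93.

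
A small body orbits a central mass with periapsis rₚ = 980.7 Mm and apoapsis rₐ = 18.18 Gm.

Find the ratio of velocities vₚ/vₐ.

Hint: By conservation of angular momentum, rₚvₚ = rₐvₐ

Convert to SI: rₚ = 980.7 Mm = 9.807e+08 m; rₐ = 18.18 Gm = 1.818e+10 m.
Conservation of angular momentum gives rₚvₚ = rₐvₐ, so vₚ/vₐ = rₐ/rₚ.
vₚ/vₐ = 1.818e+10 / 9.807e+08 ≈ 18.54.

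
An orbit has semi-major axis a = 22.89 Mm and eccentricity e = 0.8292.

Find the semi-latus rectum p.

Convert to SI: a = 22.89 Mm = 2.289e+07 m.
p = a (1 − e²).
p = 2.289e+07 · (1 − (0.8292)²) = 2.289e+07 · 0.312427 ≈ 7.151e+06 m = 7.151 Mm.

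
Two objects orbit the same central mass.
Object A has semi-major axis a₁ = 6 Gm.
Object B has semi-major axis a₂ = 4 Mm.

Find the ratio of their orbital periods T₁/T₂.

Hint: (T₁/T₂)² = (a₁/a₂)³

Convert to SI: a₁ = 6 Gm = 6e+09 m; a₂ = 4 Mm = 4e+06 m.
From Kepler's third law, (T₁/T₂)² = (a₁/a₂)³, so T₁/T₂ = (a₁/a₂)^(3/2).
a₁/a₂ = 6e+09 / 4e+06 = 1500.
T₁/T₂ = (1500)^(3/2) ≈ 5.809e+04.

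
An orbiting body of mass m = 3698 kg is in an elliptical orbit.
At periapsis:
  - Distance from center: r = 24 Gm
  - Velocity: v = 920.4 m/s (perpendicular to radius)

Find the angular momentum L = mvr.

Convert to SI: r = 24 Gm = 2.4e+10 m.
Since v is perpendicular to r, L = m · v · r.
L = 3698 · 920.4 · 2.4e+10 kg·m²/s ≈ 8.169e+16 kg·m²/s.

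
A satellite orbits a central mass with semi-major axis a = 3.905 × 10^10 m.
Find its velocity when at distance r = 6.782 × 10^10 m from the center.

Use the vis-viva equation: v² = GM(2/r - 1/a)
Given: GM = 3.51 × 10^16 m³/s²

Vis-viva: v = √(GM · (2/r − 1/a)).
2/r − 1/a = 2/6.782e+10 − 1/3.905e+10 = 3.88163e-12 m⁻¹.
v = √(3.51e+16 · 3.88163e-12) m/s ≈ 369.1 m/s = 369.1 m/s.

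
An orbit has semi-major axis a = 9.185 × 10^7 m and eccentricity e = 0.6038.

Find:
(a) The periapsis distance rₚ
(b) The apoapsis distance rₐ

(a) rₚ = a(1 − e) = 9.185e+07 · (1 − 0.6038) = 9.185e+07 · 0.3962 ≈ 3.639e+07 m = 3.639 × 10^7 m.
(b) rₐ = a(1 + e) = 9.185e+07 · (1 + 0.6038) = 9.185e+07 · 1.6038 ≈ 1.473e+08 m = 1.473 × 10^8 m.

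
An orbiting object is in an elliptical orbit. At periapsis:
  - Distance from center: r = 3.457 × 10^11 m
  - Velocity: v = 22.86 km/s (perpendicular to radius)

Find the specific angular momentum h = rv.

Convert to SI: v = 22.86 km/s = 22860 m/s.
With v perpendicular to r, h = r · v.
h = 3.457e+11 · 22860 m²/s ≈ 7.903e+15 m²/s.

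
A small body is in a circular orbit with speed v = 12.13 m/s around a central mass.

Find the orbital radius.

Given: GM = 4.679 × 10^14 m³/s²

For a circular orbit, v² = GM / r, so r = GM / v².
r = 4.679e+14 / (12.13)² m ≈ 3.18e+12 m = 3.18 Tm.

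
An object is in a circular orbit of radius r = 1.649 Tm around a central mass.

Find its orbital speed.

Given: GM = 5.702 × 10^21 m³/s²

Convert to SI: r = 1.649 Tm = 1.649e+12 m.
For a circular orbit, gravity supplies the centripetal force, so v = √(GM / r).
v = √(5.702e+21 / 1.649e+12) m/s ≈ 5.88e+04 m/s = 58.8 km/s.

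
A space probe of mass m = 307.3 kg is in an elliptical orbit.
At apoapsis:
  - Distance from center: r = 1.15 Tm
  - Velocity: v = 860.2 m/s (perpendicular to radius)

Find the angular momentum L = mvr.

Convert to SI: r = 1.15 Tm = 1.15e+12 m.
Since v is perpendicular to r, L = m · v · r.
L = 307.3 · 860.2 · 1.15e+12 kg·m²/s ≈ 3.04e+17 kg·m²/s.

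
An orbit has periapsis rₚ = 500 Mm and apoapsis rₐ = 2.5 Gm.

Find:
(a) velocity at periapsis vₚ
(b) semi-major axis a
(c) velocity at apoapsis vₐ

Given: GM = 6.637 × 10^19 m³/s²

Convert to SI: rₚ = 500 Mm = 5e+08 m; rₐ = 2.5 Gm = 2.5e+09 m.
(a) With a = (rₚ + rₐ)/2 = 1.5e+09 m, vₚ = √(GM (2/rₚ − 1/a)) = √(6.637e+19 · (2/5e+08 − 1/1.5e+09)) m/s ≈ 4.704e+05 m/s
(b) a = (rₚ + rₐ)/2 = (5e+08 + 2.5e+09)/2 ≈ 1.5e+09 m
(c) With a = (rₚ + rₐ)/2 = 1.5e+09 m, vₐ = √(GM (2/rₐ − 1/a)) = √(6.637e+19 · (2/2.5e+09 − 1/1.5e+09)) m/s ≈ 9.407e+04 m/s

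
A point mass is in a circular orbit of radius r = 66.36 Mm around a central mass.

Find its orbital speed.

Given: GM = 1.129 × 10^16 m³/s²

Convert to SI: r = 66.36 Mm = 6.636e+07 m.
For a circular orbit, gravity supplies the centripetal force, so v = √(GM / r).
v = √(1.129e+16 / 6.636e+07) m/s ≈ 1.304e+04 m/s = 13.04 km/s.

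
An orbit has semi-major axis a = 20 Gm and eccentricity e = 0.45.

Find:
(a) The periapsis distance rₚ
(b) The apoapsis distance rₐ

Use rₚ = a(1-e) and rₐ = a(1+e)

Convert to SI: a = 20 Gm = 2e+10 m.
(a) rₚ = a(1 − e) = 2e+10 · (1 − 0.45) = 2e+10 · 0.55 ≈ 1.1e+10 m = 11 Gm.
(b) rₐ = a(1 + e) = 2e+10 · (1 + 0.45) = 2e+10 · 1.45 ≈ 2.9e+10 m = 29 Gm.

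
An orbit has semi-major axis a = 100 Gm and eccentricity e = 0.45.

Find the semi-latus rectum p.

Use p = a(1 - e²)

Convert to SI: a = 100 Gm = 1e+11 m.
p = a (1 − e²).
p = 1e+11 · (1 − (0.45)²) = 1e+11 · 0.7975 ≈ 7.975e+10 m = 79.75 Gm.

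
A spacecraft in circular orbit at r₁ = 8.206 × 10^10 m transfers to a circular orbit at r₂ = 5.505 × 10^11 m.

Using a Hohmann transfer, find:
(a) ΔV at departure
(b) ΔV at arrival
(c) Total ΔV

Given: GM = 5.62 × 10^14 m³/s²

Transfer semi-major axis: a_t = (r₁ + r₂)/2 = (8.206e+10 + 5.505e+11)/2 = 3.1628e+11 m.
Circular speeds: v₁ = √(GM/r₁) = 82.7566 m/s, v₂ = √(GM/r₂) = 31.9514 m/s.
Transfer speeds (vis-viva v² = GM(2/r − 1/a_t)): v₁ᵗ = 109.181 m/s, v₂ᵗ = 16.2749 m/s.
(a) ΔV₁ = |v₁ᵗ − v₁| ≈ 26.42 m/s = 26.42 m/s.
(b) ΔV₂ = |v₂ − v₂ᵗ| ≈ 15.68 m/s = 15.68 m/s.
(c) ΔV_total = ΔV₁ + ΔV₂ ≈ 42.1 m/s = 42.1 m/s.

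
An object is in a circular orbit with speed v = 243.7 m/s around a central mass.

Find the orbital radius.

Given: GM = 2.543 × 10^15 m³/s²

For a circular orbit, v² = GM / r, so r = GM / v².
r = 2.543e+15 / (243.7)² m ≈ 4.282e+10 m = 42.82 Gm.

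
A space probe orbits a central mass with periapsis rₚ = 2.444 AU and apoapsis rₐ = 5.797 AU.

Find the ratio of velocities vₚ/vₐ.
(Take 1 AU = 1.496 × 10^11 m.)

Convert to SI: rₚ = 2.444 AU = 3.65622e+11 m; rₐ = 5.797 AU = 8.67231e+11 m.
Conservation of angular momentum gives rₚvₚ = rₐvₐ, so vₚ/vₐ = rₐ/rₚ.
vₚ/vₐ = 8.67231e+11 / 3.65622e+11 ≈ 2.372.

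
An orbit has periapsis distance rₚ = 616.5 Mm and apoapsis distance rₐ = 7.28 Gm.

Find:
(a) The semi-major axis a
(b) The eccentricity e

Convert to SI: rₚ = 616.5 Mm = 6.165e+08 m; rₐ = 7.28 Gm = 7.28e+09 m.
(a) a = (rₚ + rₐ) / 2 = (6.165e+08 + 7.28e+09) / 2 ≈ 3.948e+09 m = 3.948 Gm.
(b) e = (rₐ − rₚ) / (rₐ + rₚ) = (7.28e+09 − 6.165e+08) / (7.28e+09 + 6.165e+08) ≈ 0.8439.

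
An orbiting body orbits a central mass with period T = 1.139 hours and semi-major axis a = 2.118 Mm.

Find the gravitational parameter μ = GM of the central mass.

Convert to SI: T = 1.139 hours = 4100.4 s; a = 2.118 Mm = 2.118e+06 m.
GM = 4π² · a³ / T².
GM = 4π² · (2.118e+06)³ / (4100.4)² m³/s² ≈ 2.231e+13 m³/s² = 2.231 × 10^13 m³/s².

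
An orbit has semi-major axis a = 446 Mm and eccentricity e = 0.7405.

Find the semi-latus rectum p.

Convert to SI: a = 446 Mm = 4.46e+08 m.
p = a (1 − e²).
p = 4.46e+08 · (1 − (0.7405)²) = 4.46e+08 · 0.45166 ≈ 2.014e+08 m = 201.4 Mm.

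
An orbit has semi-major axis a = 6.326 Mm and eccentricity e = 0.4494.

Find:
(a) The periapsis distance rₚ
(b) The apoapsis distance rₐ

Convert to SI: a = 6.326 Mm = 6.326e+06 m.
(a) rₚ = a(1 − e) = 6.326e+06 · (1 − 0.4494) = 6.326e+06 · 0.5506 ≈ 3.483e+06 m = 3.483 Mm.
(b) rₐ = a(1 + e) = 6.326e+06 · (1 + 0.4494) = 6.326e+06 · 1.4494 ≈ 9.169e+06 m = 9.169 Mm.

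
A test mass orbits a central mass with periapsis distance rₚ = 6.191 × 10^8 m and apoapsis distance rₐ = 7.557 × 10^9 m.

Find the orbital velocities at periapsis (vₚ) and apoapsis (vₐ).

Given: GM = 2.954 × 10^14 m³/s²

Use the vis-viva equation v² = GM(2/r − 1/a) with a = (rₚ + rₐ)/2 = (6.191e+08 + 7.557e+09)/2 = 4.08805e+09 m.
vₚ = √(GM · (2/rₚ − 1/a)) = √(2.954e+14 · (2/6.191e+08 − 1/4.08805e+09)) m/s ≈ 939.2 m/s = 939.2 m/s.
vₐ = √(GM · (2/rₐ − 1/a)) = √(2.954e+14 · (2/7.557e+09 − 1/4.08805e+09)) m/s ≈ 76.94 m/s = 76.94 m/s.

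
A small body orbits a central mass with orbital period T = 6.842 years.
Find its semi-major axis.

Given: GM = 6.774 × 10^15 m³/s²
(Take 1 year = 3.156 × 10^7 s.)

Convert to SI: T = 6.842 years = 2.15934e+08 s.
Invert Kepler's third law: a = (GM · T² / (4π²))^(1/3).
Substituting T = 2.15934e+08 s and GM = 6.774e+15 m³/s²:
a = (6.774e+15 · (2.15934e+08)² / (4π²))^(1/3) m
a ≈ 2e+10 m = 20 Gm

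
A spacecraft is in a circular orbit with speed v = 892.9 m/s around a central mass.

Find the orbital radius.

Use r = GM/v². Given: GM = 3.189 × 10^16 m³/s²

For a circular orbit, v² = GM / r, so r = GM / v².
r = 3.189e+16 / (892.9)² m ≈ 4e+10 m = 40 Gm.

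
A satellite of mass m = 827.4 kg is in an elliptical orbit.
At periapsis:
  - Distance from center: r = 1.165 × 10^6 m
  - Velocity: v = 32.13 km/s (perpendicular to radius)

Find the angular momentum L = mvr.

Convert to SI: v = 32.13 km/s = 32130 m/s.
Since v is perpendicular to r, L = m · v · r.
L = 827.4 · 32130 · 1.165e+06 kg·m²/s ≈ 3.097e+13 kg·m²/s.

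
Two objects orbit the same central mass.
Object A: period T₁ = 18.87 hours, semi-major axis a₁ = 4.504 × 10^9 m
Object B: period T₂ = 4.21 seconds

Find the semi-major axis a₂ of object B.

Convert to SI: T₁ = 18.87 hours = 67932 s.
Kepler's third law: (T₁/T₂)² = (a₁/a₂)³ ⇒ a₂ = a₁ · (T₂/T₁)^(2/3).
T₂/T₁ = 4.21 / 67932 = 6.19737e-05.
a₂ = 4.504e+09 · (6.19737e-05)^(2/3) m ≈ 7.053e+06 m = 7.053 × 10^6 m.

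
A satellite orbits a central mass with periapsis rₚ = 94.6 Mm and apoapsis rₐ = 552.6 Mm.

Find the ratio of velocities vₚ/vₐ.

Convert to SI: rₚ = 94.6 Mm = 9.46e+07 m; rₐ = 552.6 Mm = 5.526e+08 m.
Conservation of angular momentum gives rₚvₚ = rₐvₐ, so vₚ/vₐ = rₐ/rₚ.
vₚ/vₐ = 5.526e+08 / 9.46e+07 ≈ 5.841.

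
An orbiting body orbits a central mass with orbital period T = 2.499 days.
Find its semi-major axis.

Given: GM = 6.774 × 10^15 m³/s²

Convert to SI: T = 2.499 days = 215914 s.
Invert Kepler's third law: a = (GM · T² / (4π²))^(1/3).
Substituting T = 215914 s and GM = 6.774e+15 m³/s²:
a = (6.774e+15 · (215914)² / (4π²))^(1/3) m
a ≈ 2e+08 m = 200 Mm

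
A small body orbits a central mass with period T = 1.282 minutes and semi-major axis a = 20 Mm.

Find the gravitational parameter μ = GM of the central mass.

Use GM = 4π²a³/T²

Convert to SI: T = 1.282 minutes = 76.92 s; a = 20 Mm = 2e+07 m.
GM = 4π² · a³ / T².
GM = 4π² · (2e+07)³ / (76.92)² m³/s² ≈ 5.338e+19 m³/s² = 5.338 × 10^19 m³/s².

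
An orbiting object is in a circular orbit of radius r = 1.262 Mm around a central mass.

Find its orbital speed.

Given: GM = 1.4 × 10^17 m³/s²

Convert to SI: r = 1.262 Mm = 1.262e+06 m.
For a circular orbit, gravity supplies the centripetal force, so v = √(GM / r).
v = √(1.4e+17 / 1.262e+06) m/s ≈ 3.331e+05 m/s = 333.1 km/s.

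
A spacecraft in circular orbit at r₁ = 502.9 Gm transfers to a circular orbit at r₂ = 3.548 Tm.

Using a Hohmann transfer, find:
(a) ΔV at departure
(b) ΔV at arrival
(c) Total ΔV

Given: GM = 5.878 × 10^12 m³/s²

Convert to SI: r₁ = 502.9 Gm = 5.029e+11 m; r₂ = 3.548 Tm = 3.548e+12 m.
Transfer semi-major axis: a_t = (r₁ + r₂)/2 = (5.029e+11 + 3.548e+12)/2 = 2.02545e+12 m.
Circular speeds: v₁ = √(GM/r₁) = 3.4188 m/s, v₂ = √(GM/r₂) = 1.28713 m/s.
Transfer speeds (vis-viva v² = GM(2/r − 1/a_t)): v₁ᵗ = 4.52486 m/s, v₂ᵗ = 0.641362 m/s.
(a) ΔV₁ = |v₁ᵗ − v₁| ≈ 1.106 m/s = 1.106 m/s.
(b) ΔV₂ = |v₂ − v₂ᵗ| ≈ 0.6458 m/s = 0.6458 m/s.
(c) ΔV_total = ΔV₁ + ΔV₂ ≈ 1.752 m/s = 1.752 m/s.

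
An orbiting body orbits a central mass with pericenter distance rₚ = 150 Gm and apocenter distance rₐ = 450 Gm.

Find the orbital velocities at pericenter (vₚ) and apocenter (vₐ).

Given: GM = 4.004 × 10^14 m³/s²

Convert to SI: rₚ = 150 Gm = 1.5e+11 m; rₐ = 450 Gm = 4.5e+11 m.
Use the vis-viva equation v² = GM(2/r − 1/a) with a = (rₚ + rₐ)/2 = (1.5e+11 + 4.5e+11)/2 = 3e+11 m.
vₚ = √(GM · (2/rₚ − 1/a)) = √(4.004e+14 · (2/1.5e+11 − 1/3e+11)) m/s ≈ 63.28 m/s = 63.28 m/s.
vₐ = √(GM · (2/rₐ − 1/a)) = √(4.004e+14 · (2/4.5e+11 − 1/3e+11)) m/s ≈ 21.09 m/s = 21.09 m/s.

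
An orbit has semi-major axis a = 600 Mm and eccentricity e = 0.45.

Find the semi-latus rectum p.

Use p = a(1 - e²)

Convert to SI: a = 600 Mm = 6e+08 m.
p = a (1 − e²).
p = 6e+08 · (1 − (0.45)²) = 6e+08 · 0.7975 ≈ 4.785e+08 m = 478.5 Mm.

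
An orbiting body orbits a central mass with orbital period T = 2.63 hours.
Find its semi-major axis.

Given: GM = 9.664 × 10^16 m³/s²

Convert to SI: T = 2.63 hours = 9468 s.
Invert Kepler's third law: a = (GM · T² / (4π²))^(1/3).
Substituting T = 9468 s and GM = 9.664e+16 m³/s²:
a = (9.664e+16 · (9468)² / (4π²))^(1/3) m
a ≈ 6.032e+07 m = 60.32 Mm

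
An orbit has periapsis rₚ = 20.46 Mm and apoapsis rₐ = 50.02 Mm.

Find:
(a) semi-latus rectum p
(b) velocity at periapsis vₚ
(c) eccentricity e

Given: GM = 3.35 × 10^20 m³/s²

Convert to SI: rₚ = 20.46 Mm = 2.046e+07 m; rₐ = 50.02 Mm = 5.002e+07 m.
(a) From a = (rₚ + rₐ)/2 = 3.524e+07 m and e = (rₐ − rₚ)/(rₐ + rₚ) = 0.41941, p = a(1 − e²) = 3.524e+07 · (1 − (0.41941)²) ≈ 2.904e+07 m
(b) With a = (rₚ + rₐ)/2 = 3.524e+07 m, vₚ = √(GM (2/rₚ − 1/a)) = √(3.35e+20 · (2/2.046e+07 − 1/3.524e+07)) m/s ≈ 4.821e+06 m/s
(c) e = (rₐ − rₚ)/(rₐ + rₚ) = (5.002e+07 − 2.046e+07)/(5.002e+07 + 2.046e+07) ≈ 0.4194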